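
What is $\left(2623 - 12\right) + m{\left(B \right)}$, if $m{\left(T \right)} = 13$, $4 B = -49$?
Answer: $2624$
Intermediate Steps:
$B = - \frac{49}{4}$ ($B = \frac{1}{4} \left(-49\right) = - \frac{49}{4} \approx -12.25$)
$\left(2623 - 12\right) + m{\left(B \right)} = \left(2623 - 12\right) + 13 = 2611 + 13 = 2624$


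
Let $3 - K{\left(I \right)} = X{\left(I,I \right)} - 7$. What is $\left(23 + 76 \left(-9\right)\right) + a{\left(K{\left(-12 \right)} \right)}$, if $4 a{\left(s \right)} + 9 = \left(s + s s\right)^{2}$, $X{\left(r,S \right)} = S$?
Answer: $\frac{253383}{4} \approx 63346.0$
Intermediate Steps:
$K{\left(I \right)} = 10 - I$ ($K{\left(I \right)} = 3 - \left(I - 7\right) = 3 - \left(-7 + I\right) = 10 - I$)
$a{\left(s \right)} = - \frac{9}{4} + \frac{\left(s + s^{2}\right)^{2}}{4}$ ($a{\left(s \right)} = - \frac{9}{4} + \frac{\left(s + s s\right)^{2}}{4} = - \frac{9}{4} + \frac{\left(s + s^{2}\right)^{2}}{4}$)
$\left(23 + 76 \left(-9\right)\right) + a{\left(K{\left(-12 \right)} \right)} = \left(23 + 76 \left(-9\right)\right) - \left(\frac{9}{4} - \frac{\left(10 - -12\right)^{2} \left(1 + \left(10 - -12\right)\right)^{2}}{4}\right) = \left(23 - 684\right) - \left(\frac{9}{4} - \frac{\left(10 + 12\right)^{2} \left(1 + \left(10 + 12\right)\right)^{2}}{4}\right) = -661 - \left(\frac{9}{4} - \frac{22^{2} \left(1 + 22\right)^{2}}{4}\right) = -661 - \left(\frac{9}{4} - 121 \cdot 23^{2}\right) = -661 - \left(\frac{9}{4} - 64009\right) = -661 + \left(- \frac{9}{4} + 64009\right) = -661 + \frac{256027}{4} = \frac{253383}{4}$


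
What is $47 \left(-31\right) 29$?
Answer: $-42253$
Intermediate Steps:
$47 \left(-31\right) 29 = \left(-1457\right) 29 = -42253$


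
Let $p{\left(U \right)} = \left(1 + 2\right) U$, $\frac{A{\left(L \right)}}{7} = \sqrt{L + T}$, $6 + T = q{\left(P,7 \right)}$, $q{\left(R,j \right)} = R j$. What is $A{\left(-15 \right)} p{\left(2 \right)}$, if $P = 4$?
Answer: $42 \sqrt{7} \approx 111.12$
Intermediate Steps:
$T = 22$ ($T = -6 + 4 \cdot 7 = -6 + 28 = 22$)
$A{\left(L \right)} = 7 \sqrt{22 + L}$ ($A{\left(L \right)} = 7 \sqrt{L + 22} = 7 \sqrt{22 + L}$)
$p{\left(U \right)} = 3 U$
$A{\left(-15 \right)} p{\left(2 \right)} = 7 \sqrt{22 - 15} \cdot 3 \cdot 2 = 7 \sqrt{7} \cdot 6 = 42 \sqrt{7}$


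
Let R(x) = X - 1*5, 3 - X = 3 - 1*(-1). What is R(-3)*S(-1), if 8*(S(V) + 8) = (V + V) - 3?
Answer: 207/4 ≈ 51.750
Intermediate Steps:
X = -1 (X = 3 - (3 - 1*(-1)) = 3 - (3 + 1) = 3 - 1*4 = 3 - 4 = -1)
S(V) = -67/8 + V/4 (S(V) = -8 + ((V + V) - 3)/8 = -8 + (2*V - 3)/8 = -8 + (-3 + 2*V)/8 = -8 + (-3/8 + V/4) = -67/8 + V/4)
R(x) = -6 (R(x) = -1 - 1*5 = -1 - 5 = -6)
R(-3)*S(-1) = -6*(-67/8 + (¼)*(-1)) = -6*(-67/8 - ¼) = -6*(-69/8) = 207/4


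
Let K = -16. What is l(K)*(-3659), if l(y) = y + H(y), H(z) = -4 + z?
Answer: 131724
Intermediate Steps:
l(y) = -4 + 2*y (l(y) = y + (-4 + y) = -4 + 2*y)
l(K)*(-3659) = (-4 + 2*(-16))*(-3659) = (-4 - 32)*(-3659) = -36*(-3659) = 131724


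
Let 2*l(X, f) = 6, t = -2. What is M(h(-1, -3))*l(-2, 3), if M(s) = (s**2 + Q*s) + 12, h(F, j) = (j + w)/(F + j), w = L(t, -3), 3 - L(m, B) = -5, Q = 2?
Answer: 531/16 ≈ 33.188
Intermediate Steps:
L(m, B) = 8 (L(m, B) = 3 - 1*(-5) = 3 + 5 = 8)
w = 8
h(F, j) = (8 + j)/(F + j) (h(F, j) = (j + 8)/(F + j) = (8 + j)/(F + j))
l(X, f) = 3 (l(X, f) = (1/2)*6 = 3)
M(s) = 12 + s**2 + 2*s (M(s) = (s**2 + 2*s) + 12 = 12 + s**2 + 2*s)
M(h(-1, -3))*l(-2, 3) = (12 + ((8 - 3)/(-1 - 3))**2 + 2*((8 - 3)/(-1 - 3)))*3 = (12 + (5/(-4))**2 + 2*(5/(-4)))*3 = (12 + (-1/4*5)**2 + 2*(-1/4*5))*3 = (12 + (-5/4)**2 + 2*(-5/4))*3 = (12 + 25/16 - 5/2)*3 = (177/16)*3 = 531/16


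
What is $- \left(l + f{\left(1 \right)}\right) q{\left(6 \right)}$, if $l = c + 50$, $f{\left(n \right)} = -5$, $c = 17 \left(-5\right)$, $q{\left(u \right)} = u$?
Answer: $240$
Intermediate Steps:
$c = -85$
$l = -35$ ($l = -85 + 50 = -35$)
$- \left(l + f{\left(1 \right)}\right) q{\left(6 \right)} = - \left(-35 - 5\right) 6 = - \left(-40\right) 6 = \left(-1\right) \left(-240\right) = 240$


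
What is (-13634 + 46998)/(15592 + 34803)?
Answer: 33364/50395 ≈ 0.66205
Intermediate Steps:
(-13634 + 46998)/(15592 + 34803) = 33364/50395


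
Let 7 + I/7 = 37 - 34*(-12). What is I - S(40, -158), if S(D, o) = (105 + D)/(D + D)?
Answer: 49027/16 ≈ 3064.2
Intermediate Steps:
S(D, o) = (105 + D)/(2*D) (S(D, o) = (105 + D)/((2*D)) = (105 + D)*(1/(2*D)) = (105 + D)/(2*D))
I = 3066 (I = -49 + 7*(37 - 34*(-12)) = -49 + 7*(37 + 408) = -49 + 7*445 = -49 + 3115 = 3066)
I - S(40, -158) = 3066 - (105 + 40)/(2*40) = 3066 - 145/(2*40) = 3066 - 1*29/16 = 3066 - 29/16 = 49027/16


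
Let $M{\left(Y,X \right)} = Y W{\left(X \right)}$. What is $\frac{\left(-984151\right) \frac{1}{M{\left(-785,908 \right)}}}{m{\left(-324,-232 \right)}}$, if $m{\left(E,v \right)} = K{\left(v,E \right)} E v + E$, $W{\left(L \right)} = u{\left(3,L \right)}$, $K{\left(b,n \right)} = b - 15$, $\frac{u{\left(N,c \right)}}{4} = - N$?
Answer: $\frac{984151}{174899444400} \approx 5.627 \cdot 10^{-6}$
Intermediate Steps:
$u{\left(N,c \right)} = - 4 N$ ($u{\left(N,c \right)} = 4 \left(- N\right) = - 4 N$)
$K{\left(b,n \right)} = -15 + b$
$W{\left(L \right)} = -12$ ($W{\left(L \right)} = \left(-4\right) 3 = -12$)
$m{\left(E,v \right)} = E + E v \left(-15 + v\right)$ ($m{\left(E,v \right)} = \left(-15 + v\right) E v + E = E \left(-15 + v\right) v + E = E v \left(-15 + v\right) + E = E + E v \left(-15 + v\right)$)
$M{\left(Y,X \right)} = - 12 Y$ ($M{\left(Y,X \right)} = Y \left(-12\right) = - 12 Y$)
$\frac{\left(-984151\right) \frac{1}{M{\left(-785,908 \right)}}}{m{\left(-324,-232 \right)}} = \frac{\left(-984151\right) \frac{1}{\left(-12\right) \left(-785\right)}}{\left(-324\right) \left(1 - 232 \left(-15 - 232\right)\right)} = \frac{\left(-984151\right) \frac{1}{9420}}{\left(-324\right) \left(1 - -57304\right)} = \frac{\left(-984151\right) \frac{1}{9420}}{\left(-324\right) \left(1 + 57304\right)} = - \frac{984151}{9420 \left(\left(-324\right) 57305\right)} = - \frac{984151}{9420 \left(-18566820\right)} = \left(- \frac{984151}{9420}\right) \left(- \frac{1}{18566820}\right) = \frac{984151}{174899444400}$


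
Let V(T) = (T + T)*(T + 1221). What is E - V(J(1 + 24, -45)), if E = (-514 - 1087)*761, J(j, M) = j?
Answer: -1280661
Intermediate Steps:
V(T) = 2*T*(1221 + T) (V(T) = (2*T)*(1221 + T) = 2*T*(1221 + T))
E = -1218361 (E = -1601*761 = -1218361)
E - V(J(1 + 24, -45)) = -1218361 - 2*(1 + 24)*(1221 + (1 + 24)) = -1218361 - 2*25*(1221 + 25) = -1218361 - 2*25*1246 = -1218361 - 1*62300 = -1218361 - 62300 = -1280661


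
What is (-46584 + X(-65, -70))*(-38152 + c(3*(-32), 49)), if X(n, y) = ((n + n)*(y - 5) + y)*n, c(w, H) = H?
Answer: 25749397752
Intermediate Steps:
X(n, y) = n*(y + 2*n*(-5 + y)) (X(n, y) = ((2*n)*(-5 + y) + y)*n = (2*n*(-5 + y) + y)*n = (y + 2*n*(-5 + y))*n = n*(y + 2*n*(-5 + y)))
(-46584 + X(-65, -70))*(-38152 + c(3*(-32), 49)) = (-46584 - 65*(-70 - 10*(-65) + 2*(-65)*(-70)))*(-38152 + 49) = (-46584 - 65*(-70 + 650 + 9100))*(-38103) = (-46584 - 65*9680)*(-38103) = (-46584 - 629200)*(-38103) = -675784*(-38103) = 25749397752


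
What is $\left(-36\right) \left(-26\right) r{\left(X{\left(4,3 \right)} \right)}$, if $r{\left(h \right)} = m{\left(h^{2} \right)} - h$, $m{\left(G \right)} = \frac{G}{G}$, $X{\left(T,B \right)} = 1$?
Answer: $0$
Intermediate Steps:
$m{\left(G \right)} = 1$
$r{\left(h \right)} = 1 - h$
$\left(-36\right) \left(-26\right) r{\left(X{\left(4,3 \right)} \right)} = \left(-36\right) \left(-26\right) \left(1 - 1\right) = 936 \left(1 - 1\right) = 936 \cdot 0 = 0$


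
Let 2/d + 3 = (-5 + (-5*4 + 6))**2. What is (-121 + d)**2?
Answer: 469068964/32041 ≈ 14640.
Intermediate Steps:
d = 1/179 (d = 2/(-3 + (-5 + (-5*4 + 6))**2) = 2/(-3 + (-5 + (-20 + 6))**2) = 2/(-3 + (-5 - 14)**2) = 2/(-3 + (-19)**2) = 2/(-3 + 361) = 2/358 = 2*(1/358) = 1/179 ≈ 0.0055866)
(-121 + d)**2 = (-121 + 1/179)**2 = (-21658/179)**2 = 469068964/32041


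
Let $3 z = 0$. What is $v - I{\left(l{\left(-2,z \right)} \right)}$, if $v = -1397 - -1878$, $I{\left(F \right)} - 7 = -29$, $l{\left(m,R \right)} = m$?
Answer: $503$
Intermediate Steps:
$z = 0$ ($z = \frac{1}{3} \cdot 0 = 0$)
$I{\left(F \right)} = -22$ ($I{\left(F \right)} = 7 - 29 = -22$)
$v = 481$ ($v = -1397 + 1878 = 481$)
$v - I{\left(l{\left(-2,z \right)} \right)} = 481 - -22 = 481 + 22 = 503$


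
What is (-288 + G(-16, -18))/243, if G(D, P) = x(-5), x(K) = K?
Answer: -293/243 ≈ -1.2058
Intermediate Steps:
G(D, P) = -5
(-288 + G(-16, -18))/243 = (-288 - 5)/243 = -293*1/243 = -293/243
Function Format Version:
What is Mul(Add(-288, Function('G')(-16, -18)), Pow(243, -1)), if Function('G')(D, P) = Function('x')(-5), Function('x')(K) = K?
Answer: Rational(-293, 243) ≈ -1.2058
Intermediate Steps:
Function('G')(D, P) = -5
Mul(Add(-288, Function('G')(-16, -18)), Pow(243, -1)) = Mul(Add(-288, -5), Pow(243, -1)) = Mul(-293, Rational(1, 243)) = Rational(-293, 243)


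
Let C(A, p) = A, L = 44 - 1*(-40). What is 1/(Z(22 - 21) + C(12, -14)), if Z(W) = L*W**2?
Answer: 1/96 ≈ 0.010417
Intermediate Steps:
L = 84 (L = 44 + 40 = 84)
Z(W) = 84*W**2
1/(Z(22 - 21) + C(12, -14)) = 1/(84*(22 - 21)**2 + 12) = 1/(84*1**2 + 12) = 1/(84*1 + 12) = 1/(84 + 12) = 1/96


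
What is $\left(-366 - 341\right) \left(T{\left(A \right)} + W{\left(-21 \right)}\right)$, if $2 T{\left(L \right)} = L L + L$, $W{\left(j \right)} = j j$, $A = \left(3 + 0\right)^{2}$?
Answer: $-343602$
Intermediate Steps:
$A = 9$ ($A = 3^{2} = 9$)
$W{\left(j \right)} = j^{2}$
$T{\left(L \right)} = \frac{L}{2} + \frac{L^{2}}{2}$ ($T{\left(L \right)} = \frac{L L + L}{2} = \frac{L^{2} + L}{2} = \frac{L + L^{2}}{2} = \frac{L}{2} + \frac{L^{2}}{2}$)
$\left(-366 - 341\right) \left(T{\left(A \right)} + W{\left(-21 \right)}\right) = \left(-366 - 341\right) \left(\frac{1}{2} \cdot 9 \left(1 + 9\right) + \left(-21\right)^{2}\right) = - 707 \left(\frac{1}{2} \cdot 9 \cdot 10 + 441\right) = - 707 \left(45 + 441\right) = \left(-707\right) 486 = -343602$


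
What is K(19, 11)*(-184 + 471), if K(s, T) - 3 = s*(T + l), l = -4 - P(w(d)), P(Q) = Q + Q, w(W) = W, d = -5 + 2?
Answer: 71750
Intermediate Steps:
d = -3
P(Q) = 2*Q
l = 2 (l = -4 - 2*(-3) = -4 - 1*(-6) = -4 + 6 = 2)
K(s, T) = 3 + s*(2 + T) (K(s, T) = 3 + s*(T + 2) = 3 + s*(2 + T))
K(19, 11)*(-184 + 471) = (3 + 2*19 + 11*19)*(-184 + 471) = (3 + 38 + 209)*287 = 250*287 = 71750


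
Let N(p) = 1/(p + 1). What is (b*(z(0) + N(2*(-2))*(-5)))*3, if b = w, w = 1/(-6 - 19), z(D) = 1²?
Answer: -8/25 ≈ -0.32000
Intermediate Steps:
z(D) = 1
w = -1/25 (w = 1/(-25) = -1/25 ≈ -0.040000)
b = -1/25 ≈ -0.040000
N(p) = 1/(1 + p)
(b*(z(0) + N(2*(-2))*(-5)))*3 = -(1 - 5/(1 + 2*(-2)))/25*3 = -(1 - 5/(1 - 4))/25*3 = -(1 - 5/(-3))/25*3 = -(1 - ⅓*(-5))/25*3 = -(1 + 5/3)/25*3 = -1/25*8/3*3 = -8/75*3 = -8/25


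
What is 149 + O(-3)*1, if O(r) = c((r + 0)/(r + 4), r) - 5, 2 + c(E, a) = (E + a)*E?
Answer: 160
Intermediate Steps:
c(E, a) = -2 + E*(E + a) (c(E, a) = -2 + (E + a)*E = -2 + E*(E + a))
O(r) = -7 + r**2/(4 + r) + r**2/(4 + r)**2 (O(r) = (-2 + ((r + 0)/(r + 4))**2 + ((r + 0)/(r + 4))*r) - 5 = (-2 + (r/(4 + r))**2 + (r/(4 + r))*r) - 5 = (-2 + r**2/(4 + r)**2 + r**2/(4 + r)) - 5 = (-2 + r**2/(4 + r) + r**2/(4 + r)**2) - 5 = -7 + r**2/(4 + r) + r**2/(4 + r)**2)
149 + O(-3)*1 = 149 + (-7 + (-3)**3/(4 - 3)**2 + 5*(-3)**2/(4 - 3)**2)*1 = 149 + (-7 - 27/1**2 + 5*9/1**2)*1 = 149 + (-7 - 27*1 + 5*9*1)*1 = 149 + (-7 - 27 + 45)*1 = 149 + 11*1 = 149 + 11 = 160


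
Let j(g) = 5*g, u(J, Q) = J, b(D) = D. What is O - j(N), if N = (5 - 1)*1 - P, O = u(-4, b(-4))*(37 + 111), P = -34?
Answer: -782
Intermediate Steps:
O = -592 (O = -4*(37 + 111) = -4*148 = -592)
N = 38 (N = (5 - 1)*1 - 1*(-34) = 4*1 + 34 = 4 + 34 = 38)
O - j(N) = -592 - 5*38 = -592 - 1*190 = -592 - 190 = -782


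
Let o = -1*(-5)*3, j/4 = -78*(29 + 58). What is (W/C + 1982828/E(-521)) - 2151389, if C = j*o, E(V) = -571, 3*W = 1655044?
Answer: -375735407692921/174366270 ≈ -2.1549e+6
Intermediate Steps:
W = 1655044/3 (W = (⅓)*1655044 = 1655044/3 ≈ 5.5168e+5)
j = -27144 (j = 4*(-78*(29 + 58)) = 4*(-78*87) = 4*(-6786) = -27144)
o = 15 (o = 5*3 = 15)
C = -407160 (C = -27144*15 = -407160)
(W/C + 1982828/E(-521)) - 2151389 = ((1655044/3)/(-407160) + 1982828/(-571)) - 2151389 = ((1655044/3)*(-1/407160) + 1982828*(-1/571)) - 2151389 = (-413761/305370 - 1982828/571) - 2151389 = -605732443891/174366270 - 2151389 = -375735407692921/174366270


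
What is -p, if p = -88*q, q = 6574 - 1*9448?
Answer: -252912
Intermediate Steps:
q = -2874 (q = 6574 - 9448 = -2874)
p = 252912 (p = -88*(-2874) = 252912)
-p = -1*252912 = -252912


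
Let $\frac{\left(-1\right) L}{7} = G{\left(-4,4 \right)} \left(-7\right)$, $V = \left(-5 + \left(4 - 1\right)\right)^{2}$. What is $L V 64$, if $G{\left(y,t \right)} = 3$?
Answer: $37632$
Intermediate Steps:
$V = 4$ ($V = \left(-5 + 3\right)^{2} = \left(-2\right)^{2} = 4$)
$L = 147$ ($L = - 7 \cdot 3 \left(-7\right) = \left(-7\right) \left(-21\right) = 147$)
$L V 64 = 147 \cdot 4 \cdot 64 = 588 \cdot 64 = 37632$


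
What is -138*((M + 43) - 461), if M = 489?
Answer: -9798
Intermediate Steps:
-138*((M + 43) - 461) = -138*((489 + 43) - 461) = -138*(532 - 461) = -138*71 = -9798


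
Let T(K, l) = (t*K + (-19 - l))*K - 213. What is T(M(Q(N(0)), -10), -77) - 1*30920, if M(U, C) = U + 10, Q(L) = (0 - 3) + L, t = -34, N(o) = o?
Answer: -32393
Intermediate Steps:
Q(L) = -3 + L
M(U, C) = 10 + U
T(K, l) = -213 + K*(-19 - l - 34*K) (T(K, l) = (-34*K + (-19 - l))*K - 213 = (-19 - l - 34*K)*K - 213 = K*(-19 - l - 34*K) - 213 = -213 + K*(-19 - l - 34*K))
T(M(Q(N(0)), -10), -77) - 1*30920 = (-213 - 34*(10 + (-3 + 0))**2 - 19*(10 + (-3 + 0)) - 1*(10 + (-3 + 0))*(-77)) - 1*30920 = (-213 - 34*(10 - 3)**2 - 19*(10 - 3) - 1*(10 - 3)*(-77)) - 30920 = (-213 - 34*7**2 - 19*7 - 1*7*(-77)) - 30920 = (-213 - 34*49 - 133 + 539) - 30920 = (-213 - 1666 - 133 + 539) - 30920 = -1473 - 30920 = -32393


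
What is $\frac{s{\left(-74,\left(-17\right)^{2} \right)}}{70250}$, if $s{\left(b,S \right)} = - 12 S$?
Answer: $- \frac{1734}{35125} \approx -0.049367$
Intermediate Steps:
$\frac{s{\left(-74,\left(-17\right)^{2} \right)}}{70250} = \frac{\left(-12\right) \left(-17\right)^{2}}{70250} = \left(-12\right) 289 \cdot \frac{1}{70250} = \left(-3468\right) \frac{1}{70250} = - \frac{1734}{35125}$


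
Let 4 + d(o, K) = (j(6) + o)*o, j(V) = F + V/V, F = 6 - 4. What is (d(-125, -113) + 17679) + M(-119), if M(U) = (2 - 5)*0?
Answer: 32925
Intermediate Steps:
F = 2
M(U) = 0 (M(U) = -3*0 = 0)
j(V) = 3 (j(V) = 2 + V/V = 2 + 1 = 3)
d(o, K) = -4 + o*(3 + o) (d(o, K) = -4 + (3 + o)*o = -4 + o*(3 + o))
(d(-125, -113) + 17679) + M(-119) = ((-4 + (-125)**2 + 3*(-125)) + 17679) + 0 = ((-4 + 15625 - 375) + 17679) + 0 = (15246 + 17679) + 0 = 32925 + 0 = 32925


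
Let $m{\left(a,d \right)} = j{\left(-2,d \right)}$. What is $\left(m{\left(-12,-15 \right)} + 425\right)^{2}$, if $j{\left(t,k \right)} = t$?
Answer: $178929$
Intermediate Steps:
$m{\left(a,d \right)} = -2$
$\left(m{\left(-12,-15 \right)} + 425\right)^{2} = \left(-2 + 425\right)^{2} = 423^{2} = 178929$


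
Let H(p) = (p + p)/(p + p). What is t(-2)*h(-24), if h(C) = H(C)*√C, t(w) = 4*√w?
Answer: -16*√3 ≈ -27.713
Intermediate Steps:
H(p) = 1 (H(p) = (2*p)/((2*p)) = (2*p)*(1/(2*p)) = 1)
h(C) = √C (h(C) = 1*√C = √C)
t(-2)*h(-24) = (4*√(-2))*√(-24) = (4*(I*√2))*(2*I*√6) = (4*I*√2)*(2*I*√6) = -16*√3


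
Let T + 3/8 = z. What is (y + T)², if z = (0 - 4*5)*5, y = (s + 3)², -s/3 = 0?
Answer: 534361/64 ≈ 8349.4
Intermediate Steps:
s = 0 (s = -3*0 = 0)
y = 9 (y = (0 + 3)² = 3² = 9)
z = -100 (z = (0 - 20)*5 = -20*5 = -100)
T = -803/8 (T = -3/8 - 100 = -803/8 ≈ -100.38)
(y + T)² = (9 - 803/8)² = (-731/8)² = 534361/64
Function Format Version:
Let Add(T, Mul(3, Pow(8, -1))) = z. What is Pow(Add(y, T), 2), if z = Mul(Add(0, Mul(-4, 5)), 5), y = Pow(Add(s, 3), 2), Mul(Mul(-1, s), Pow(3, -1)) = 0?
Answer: Rational(534361, 64) ≈ 8349.4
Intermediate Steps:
s = 0 (s = Mul(-3, 0) = 0)
y = 9 (y = Pow(Add(0, 3), 2) = Pow(3, 2) = 9)
z = -100 (z = Mul(Add(0, -20), 5) = Mul(-20, 5) = -100)
T = Rational(-803, 8) (T = Add(Rational(-3, 8), -100) = Rational(-803, 8) ≈ -100.38)
Pow(Add(y, T), 2) = Pow(Add(9, Rational(-803, 8)), 2) = Pow(Rational(-731, 8), 2) = Rational(534361, 64)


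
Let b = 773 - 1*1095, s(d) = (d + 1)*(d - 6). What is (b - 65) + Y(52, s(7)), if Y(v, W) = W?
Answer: -379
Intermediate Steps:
s(d) = (1 + d)*(-6 + d)
b = -322 (b = 773 - 1095 = -322)
(b - 65) + Y(52, s(7)) = (-322 - 65) + (-6 + 7² - 5*7) = -387 + (-6 + 49 - 35) = -387 + 8 = -379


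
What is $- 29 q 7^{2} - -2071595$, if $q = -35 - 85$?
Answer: $2242115$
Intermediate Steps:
$q = -120$ ($q = -35 - 85 = -120$)
$- 29 q 7^{2} - -2071595 = \left(-29\right) \left(-120\right) 7^{2} - -2071595 = 3480 \cdot 49 + 2071595 = 170520 + 2071595 = 2242115$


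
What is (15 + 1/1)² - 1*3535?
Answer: -3279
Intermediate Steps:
(15 + 1/1)² - 1*3535 = (15 + 1)² - 3535 = 16² - 3535 = 256 - 3535 = -3279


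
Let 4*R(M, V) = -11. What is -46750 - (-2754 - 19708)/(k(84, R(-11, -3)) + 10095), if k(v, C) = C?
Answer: -1887160902/40369 ≈ -46748.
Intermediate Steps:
R(M, V) = -11/4 (R(M, V) = (¼)*(-11) = -11/4)
-46750 - (-2754 - 19708)/(k(84, R(-11, -3)) + 10095) = -46750 - (-2754 - 19708)/(-11/4 + 10095) = -46750 - (-22462)/40369/4 = -46750 - (-22462)*4/40369 = -46750 - 1*(-89848/40369) = -46750 + 89848/40369 = -1887160902/40369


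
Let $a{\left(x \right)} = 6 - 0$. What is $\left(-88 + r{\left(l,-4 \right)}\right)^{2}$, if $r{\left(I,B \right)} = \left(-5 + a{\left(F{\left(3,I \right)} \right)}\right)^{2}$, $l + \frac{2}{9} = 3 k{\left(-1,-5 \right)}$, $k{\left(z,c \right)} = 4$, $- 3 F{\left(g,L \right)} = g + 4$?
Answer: $7569$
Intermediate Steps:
$F{\left(g,L \right)} = - \frac{4}{3} - \frac{g}{3}$ ($F{\left(g,L \right)} = - \frac{g + 4}{3} = - \frac{4 + g}{3} = - \frac{4}{3} - \frac{g}{3}$)
$a{\left(x \right)} = 6$ ($a{\left(x \right)} = 6 + 0 = 6$)
$l = \frac{106}{9}$ ($l = - \frac{2}{9} + 3 \cdot 4 = - \frac{2}{9} + 12 = \frac{106}{9} \approx 11.778$)
$r{\left(I,B \right)} = 1$ ($r{\left(I,B \right)} = \left(-5 + 6\right)^{2} = 1^{2} = 1$)
$\left(-88 + r{\left(l,-4 \right)}\right)^{2} = \left(-88 + 1\right)^{2} = \left(-87\right)^{2} = 7569$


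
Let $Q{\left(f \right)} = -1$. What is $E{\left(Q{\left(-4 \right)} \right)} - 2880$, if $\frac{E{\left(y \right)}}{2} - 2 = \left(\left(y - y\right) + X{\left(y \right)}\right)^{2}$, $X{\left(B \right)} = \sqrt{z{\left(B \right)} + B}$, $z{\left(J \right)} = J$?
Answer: $-2880$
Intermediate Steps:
$X{\left(B \right)} = \sqrt{2} \sqrt{B}$ ($X{\left(B \right)} = \sqrt{B + B} = \sqrt{2 B} = \sqrt{2} \sqrt{B}$)
$E{\left(y \right)} = 4 + 4 y$ ($E{\left(y \right)} = 4 + 2 \left(\left(y - y\right) + \sqrt{2} \sqrt{y}\right)^{2} = 4 + 2 \left(0 + \sqrt{2} \sqrt{y}\right)^{2} = 4 + 2 \left(\sqrt{2} \sqrt{y}\right)^{2} = 4 + 2 \cdot 2 y = 4 + 4 y$)
$E{\left(Q{\left(-4 \right)} \right)} - 2880 = \left(4 + 4 \left(-1\right)\right) - 2880 = \left(4 - 4\right) - 2880 = 0 - 2880 = -2880$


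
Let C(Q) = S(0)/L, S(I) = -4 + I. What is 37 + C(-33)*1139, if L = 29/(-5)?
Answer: 23853/29 ≈ 822.52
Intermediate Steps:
L = -29/5 (L = 29*(-⅕) = -29/5 ≈ -5.8000)
C(Q) = 20/29 (C(Q) = (-4 + 0)/(-29/5) = -4*(-5/29) = 20/29)
37 + C(-33)*1139 = 37 + (20/29)*1139 = 37 + 22780/29 = 23853/29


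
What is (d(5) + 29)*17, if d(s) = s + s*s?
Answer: 1003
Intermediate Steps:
d(s) = s + s²
(d(5) + 29)*17 = (5*(1 + 5) + 29)*17 = (5*6 + 29)*17 = (30 + 29)*17 = 59*17 = 1003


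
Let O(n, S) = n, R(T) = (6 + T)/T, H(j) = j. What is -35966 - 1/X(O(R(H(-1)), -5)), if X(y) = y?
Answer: -179829/5 ≈ -35966.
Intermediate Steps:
R(T) = (6 + T)/T
-35966 - 1/X(O(R(H(-1)), -5)) = -35966 - 1/((6 - 1)/(-1)) = -35966 - 1/((-1*5)) = -35966 - 1/(-5) = -35966 - 1*(-⅕) = -35966 + ⅕ = -179829/5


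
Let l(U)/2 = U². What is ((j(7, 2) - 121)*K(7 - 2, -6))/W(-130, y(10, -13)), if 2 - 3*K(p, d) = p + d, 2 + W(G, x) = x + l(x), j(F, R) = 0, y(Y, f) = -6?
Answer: -121/64 ≈ -1.8906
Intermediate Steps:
l(U) = 2*U²
W(G, x) = -2 + x + 2*x² (W(G, x) = -2 + (x + 2*x²) = -2 + x + 2*x²)
K(p, d) = ⅔ - d/3 - p/3 (K(p, d) = ⅔ - (p + d)/3 = ⅔ - (d + p)/3 = ⅔ + (-d/3 - p/3) = ⅔ - d/3 - p/3)
((j(7, 2) - 121)*K(7 - 2, -6))/W(-130, y(10, -13)) = ((0 - 121)*(⅔ - ⅓*(-6) - (7 - 2)/3))/(-2 - 6 + 2*(-6)²) = (-121*(⅔ + 2 - ⅓*5))/(-2 - 6 + 2*36) = (-121*(⅔ + 2 - 5/3))/(-2 - 6 + 72) = -121*1/64 = -121/64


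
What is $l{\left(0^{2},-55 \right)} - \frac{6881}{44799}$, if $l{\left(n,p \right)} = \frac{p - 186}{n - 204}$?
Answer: $\frac{3130945}{3046332} \approx 1.0278$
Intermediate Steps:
$l{\left(n,p \right)} = \frac{-186 + p}{-204 + n}$
$l{\left(0^{2},-55 \right)} - \frac{6881}{44799} = \frac{-186 - 55}{-204 + 0^{2}} - \frac{6881}{44799} = \frac{1}{-204 + 0} \left(-241\right) - 6881 \cdot \frac{1}{44799} = \frac{1}{-204} \left(-241\right) - \frac{6881}{44799} = \left(- \frac{1}{204}\right) \left(-241\right) - \frac{6881}{44799} = \frac{241}{204} - \frac{6881}{44799} = \frac{3130945}{3046332}$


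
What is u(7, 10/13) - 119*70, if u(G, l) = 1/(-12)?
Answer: -99961/12 ≈ -8330.1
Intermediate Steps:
u(G, l) = -1/12
u(7, 10/13) - 119*70 = -1/12 - 119*70 = -1/12 - 8330 = -99961/12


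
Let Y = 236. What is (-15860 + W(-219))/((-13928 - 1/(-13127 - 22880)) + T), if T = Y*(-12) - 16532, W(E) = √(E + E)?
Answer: 571071020/1198745043 - 36007*I*√438/1198745043 ≈ 0.47639 - 0.00062863*I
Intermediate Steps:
W(E) = √2*√E (W(E) = √(2*E) = √2*√E)
T = -19364 (T = 236*(-12) - 16532 = -2832 - 16532 = -19364)
(-15860 + W(-219))/((-13928 - 1/(-13127 - 22880)) + T) = (-15860 + √2*√(-219))/((-13928 - 1/(-13127 - 22880)) - 19364) = (-15860 + √2*(I*√219))/((-13928 - 1/(-36007)) - 19364) = (-15860 + I*√438)/((-13928 - 1*(-1/36007)) - 19364) = (-15860 + I*√438)/((-13928 + 1/36007) - 19364) = (-15860 + I*√438)/(-501505495/36007 - 19364) = (-15860 + I*√438)/(-1198745043/36007) = (-15860 + I*√438)*(-36007/1198745043) = 571071020/1198745043 - 36007*I*√438/1198745043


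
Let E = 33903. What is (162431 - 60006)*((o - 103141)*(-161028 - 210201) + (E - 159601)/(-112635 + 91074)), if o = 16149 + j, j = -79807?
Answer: 136744607914107490325/21561 ≈ 6.3422e+15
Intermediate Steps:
o = -63658 (o = 16149 - 79807 = -63658)
(162431 - 60006)*((o - 103141)*(-161028 - 210201) + (E - 159601)/(-112635 + 91074)) = (162431 - 60006)*((-63658 - 103141)*(-161028 - 210201) + (33903 - 159601)/(-112635 + 91074)) = 102425*(-166799*(-371229) - 125698/(-21561)) = 102425*(61920625971 - 125698*(-1/21561)) = 102425*(61920625971 + 125698/21561) = 102425*(1335070616686429/21561) = 136744607914107490325/21561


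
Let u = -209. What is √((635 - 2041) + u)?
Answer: I*√1615 ≈ 40.187*I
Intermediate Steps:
√((635 - 2041) + u) = √((635 - 2041) - 209) = √(-1406 - 209) = √(-1615) = I*√1615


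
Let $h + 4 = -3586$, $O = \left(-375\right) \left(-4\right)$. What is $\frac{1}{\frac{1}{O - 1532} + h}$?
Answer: $- \frac{32}{114881} \approx -0.00027855$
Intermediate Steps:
$O = 1500$
$h = -3590$ ($h = -4 - 3586 = -3590$)
$\frac{1}{\frac{1}{O - 1532} + h} = \frac{1}{\frac{1}{1500 - 1532} - 3590} = \frac{1}{\frac{1}{-32} - 3590} = \frac{1}{- \frac{1}{32} - 3590} = \frac{1}{- \frac{114881}{32}} = - \frac{32}{114881}$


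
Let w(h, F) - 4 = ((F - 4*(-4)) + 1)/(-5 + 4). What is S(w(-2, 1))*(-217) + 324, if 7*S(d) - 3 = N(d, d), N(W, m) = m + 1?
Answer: 634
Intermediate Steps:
N(W, m) = 1 + m
w(h, F) = -13 - F (w(h, F) = 4 + ((F - 4*(-4)) + 1)/(-5 + 4) = 4 + ((F + 16) + 1)/(-1) = 4 + ((16 + F) + 1)*(-1) = 4 + (17 + F)*(-1) = 4 + (-17 - F) = -13 - F)
S(d) = 4/7 + d/7 (S(d) = 3/7 + (1 + d)/7 = 3/7 + (⅐ + d/7) = 4/7 + d/7)
S(w(-2, 1))*(-217) + 324 = (4/7 + (-13 - 1*1)/7)*(-217) + 324 = (4/7 + (-13 - 1)/7)*(-217) + 324 = (4/7 + (⅐)*(-14))*(-217) + 324 = (4/7 - 2)*(-217) + 324 = -10/7*(-217) + 324 = 310 + 324 = 634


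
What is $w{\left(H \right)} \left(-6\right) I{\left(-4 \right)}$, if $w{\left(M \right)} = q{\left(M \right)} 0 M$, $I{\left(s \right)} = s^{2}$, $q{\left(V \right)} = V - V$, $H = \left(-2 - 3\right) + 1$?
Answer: $0$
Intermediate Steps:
$H = -4$ ($H = -5 + 1 = -4$)
$q{\left(V \right)} = 0$
$w{\left(M \right)} = 0$ ($w{\left(M \right)} = 0 \cdot 0 M = 0 M = 0$)
$w{\left(H \right)} \left(-6\right) I{\left(-4 \right)} = 0 \left(-6\right) \left(-4\right)^{2} = 0 \cdot 16 = 0$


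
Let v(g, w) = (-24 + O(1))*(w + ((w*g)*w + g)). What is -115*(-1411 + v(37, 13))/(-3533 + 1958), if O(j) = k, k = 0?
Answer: -3511709/315 ≈ -11148.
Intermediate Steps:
O(j) = 0
v(g, w) = -24*g - 24*w - 24*g*w**2 (v(g, w) = (-24 + 0)*(w + ((w*g)*w + g)) = -24*(w + ((g*w)*w + g)) = -24*(w + (g*w**2 + g)) = -24*(w + (g + g*w**2)) = -24*(g + w + g*w**2) = -24*g - 24*w - 24*g*w**2)
-115*(-1411 + v(37, 13))/(-3533 + 1958) = -115*(-1411 + (-24*37 - 24*13 - 24*37*13**2))/(-3533 + 1958) = -115*(-1411 + (-888 - 312 - 24*37*169))/(-1575) = -115*(-1411 + (-888 - 312 - 150072))*(-1)/1575 = -115*(-1411 - 151272)*(-1)/1575 = -(-17558545)*(-1)/1575 = -115*152683/1575 = -3511709/315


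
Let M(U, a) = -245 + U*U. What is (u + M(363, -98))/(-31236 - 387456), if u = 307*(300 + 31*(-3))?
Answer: -195073/418692 ≈ -0.46591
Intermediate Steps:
M(U, a) = -245 + U²
u = 63549 (u = 307*(300 - 93) = 307*207 = 63549)
(u + M(363, -98))/(-31236 - 387456) = (63549 + (-245 + 363²))/(-31236 - 387456) = (63549 + (-245 + 131769))/(-418692) = (63549 + 131524)*(-1/418692) = 195073*(-1/418692) = -195073/418692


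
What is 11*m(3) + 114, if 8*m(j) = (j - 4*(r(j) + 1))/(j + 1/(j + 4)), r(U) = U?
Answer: 1733/16 ≈ 108.31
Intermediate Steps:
m(j) = (-4 - 3*j)/(8*(j + 1/(4 + j))) (m(j) = ((j - 4*(j + 1))/(j + 1/(j + 4)))/8 = ((j - 4*(1 + j))/(j + 1/(4 + j)))/8 = ((j + (-4 - 4*j))/(j + 1/(4 + j)))/8 = ((-4 - 3*j)/(j + 1/(4 + j)))/8 = (-4 - 3*j)/(8*(j + 1/(4 + j))))
11*m(3) + 114 = 11*((-16 - 16*3 - 3*3²)/(8*(1 + 3² + 4*3))) + 114 = 11*((-16 - 48 - 3*9)/(8*(1 + 9 + 12))) + 114 = 11*((⅛)*(-16 - 48 - 27)/22) + 114 = 11*((⅛)*(1/22)*(-91)) + 114 = 11*(-91/176) + 114 = -91/16 + 114 = 1733/16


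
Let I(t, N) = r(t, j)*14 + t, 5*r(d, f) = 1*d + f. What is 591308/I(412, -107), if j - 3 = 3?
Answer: 739135/1978 ≈ 373.68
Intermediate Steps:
j = 6 (j = 3 + 3 = 6)
r(d, f) = d/5 + f/5 (r(d, f) = (1*d + f)/5 = (d + f)/5 = d/5 + f/5)
I(t, N) = 84/5 + 19*t/5 (I(t, N) = (t/5 + (1/5)*6)*14 + t = (t/5 + 6/5)*14 + t = (6/5 + t/5)*14 + t = (84/5 + 14*t/5) + t = 84/5 + 19*t/5)
591308/I(412, -107) = 591308/(84/5 + (19/5)*412) = 591308/(84/5 + 7828/5) = 591308/(7912/5) = 591308*(5/7912) = 739135/1978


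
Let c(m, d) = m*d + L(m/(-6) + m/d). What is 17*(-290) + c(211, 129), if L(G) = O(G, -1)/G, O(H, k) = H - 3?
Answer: 192831564/8651 ≈ 22290.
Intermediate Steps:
O(H, k) = -3 + H
L(G) = (-3 + G)/G
c(m, d) = d*m + (-3 - m/6 + m/d)/(-m/6 + m/d) (c(m, d) = m*d + (-3 + (m/(-6) + m/d))/(m/(-6) + m/d) = d*m + (-3 + (m*(-⅙) + m/d))/(m*(-⅙) + m/d) = d*m + (-3 + (-m/6 + m/d))/(-m/6 + m/d) = d*m + (-3 - m/6 + m/d)/(-m/6 + m/d))
17*(-290) + c(211, 129) = 17*(-290) + (-6*211 + 129*(18 + 211) + 129*211²*(-6 + 129))/(211*(-6 + 129)) = -4930 + (1/211)*(-1266 + 129*229 + 129*44521*123)/123 = -4930 + (1/211)*(1/123)*(-1266 + 29541 + 706414707) = -4930 + (1/211)*(1/123)*706442982 = -4930 + 235480994/8651 = 192831564/8651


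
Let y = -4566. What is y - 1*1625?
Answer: -6191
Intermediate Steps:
y - 1*1625 = -4566 - 1*1625 = -4566 - 1625 = -6191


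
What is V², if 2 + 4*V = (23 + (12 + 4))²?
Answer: 2307361/16 ≈ 1.4421e+5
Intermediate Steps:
V = 1519/4 (V = -½ + (23 + (12 + 4))²/4 = -½ + (23 + 16)²/4 = -½ + (¼)*39² = -½ + (¼)*1521 = -½ + 1521/4 = 1519/4 ≈ 379.75)
V² = (1519/4)² = 2307361/16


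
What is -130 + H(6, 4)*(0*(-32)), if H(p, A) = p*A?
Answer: -130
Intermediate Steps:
H(p, A) = A*p
-130 + H(6, 4)*(0*(-32)) = -130 + (4*6)*(0*(-32)) = -130 + 24*0 = -130 + 0 = -130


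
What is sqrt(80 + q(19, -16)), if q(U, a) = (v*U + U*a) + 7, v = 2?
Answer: I*sqrt(179) ≈ 13.379*I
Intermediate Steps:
q(U, a) = 7 + 2*U + U*a (q(U, a) = (2*U + U*a) + 7 = 7 + 2*U + U*a)
sqrt(80 + q(19, -16)) = sqrt(80 + (7 + 2*19 + 19*(-16))) = sqrt(80 + (7 + 38 - 304)) = sqrt(80 - 259) = sqrt(-179) = I*sqrt(179)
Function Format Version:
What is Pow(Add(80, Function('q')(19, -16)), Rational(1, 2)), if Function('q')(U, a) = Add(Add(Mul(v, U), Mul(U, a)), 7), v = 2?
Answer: Mul(I, Pow(179, Rational(1, 2))) ≈ Mul(13.379, I)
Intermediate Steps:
Function('q')(U, a) = Add(7, Mul(2, U), Mul(U, a)) (Function('q')(U, a) = Add(Add(Mul(2, U), Mul(U, a)), 7) = Add(7, Mul(2, U), Mul(U, a)))
Pow(Add(80, Function('q')(19, -16)), Rational(1, 2)) = Pow(Add(80, Add(7, Mul(2, 19), Mul(19, -16))), Rational(1, 2)) = Pow(Add(80, Add(7, 38, -304)), Rational(1, 2)) = Pow(Add(80, -259), Rational(1, 2)) = Pow(-179, Rational(1, 2)) = Mul(I, Pow(179, Rational(1, 2)))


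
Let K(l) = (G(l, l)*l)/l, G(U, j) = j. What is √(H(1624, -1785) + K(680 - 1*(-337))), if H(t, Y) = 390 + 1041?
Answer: 12*√17 ≈ 49.477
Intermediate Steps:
H(t, Y) = 1431
K(l) = l (K(l) = (l*l)/l = l²/l = l)
√(H(1624, -1785) + K(680 - 1*(-337))) = √(1431 + (680 - 1*(-337))) = √(1431 + (680 + 337)) = √(1431 + 1017) = √2448 = 12*√17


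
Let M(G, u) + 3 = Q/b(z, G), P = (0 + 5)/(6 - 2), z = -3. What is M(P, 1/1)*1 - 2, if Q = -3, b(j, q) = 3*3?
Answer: -16/3 ≈ -5.3333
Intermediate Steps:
b(j, q) = 9
P = 5/4 ≈ 1.2500
M(G, u) = -10/3 (M(G, u) = -3 - 3/9 = -3 - 3*⅑ = -3 - ⅓ = -10/3)
M(P, 1/1)*1 - 2 = -10/3*1 - 2 = -10/3 - 2 = -16/3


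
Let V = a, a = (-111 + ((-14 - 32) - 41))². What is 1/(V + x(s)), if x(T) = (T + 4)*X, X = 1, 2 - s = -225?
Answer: 1/39435 ≈ 2.5358e-5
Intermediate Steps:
s = 227 (s = 2 - 1*(-225) = 2 + 225 = 227)
a = 39204 (a = (-111 + (-46 - 41))² = (-111 - 87)² = (-198)² = 39204)
x(T) = 4 + T (x(T) = (T + 4)*1 = (4 + T)*1 = 4 + T)
V = 39204
1/(V + x(s)) = 1/(39204 + (4 + 227)) = 1/(39204 + 231) = 1/39435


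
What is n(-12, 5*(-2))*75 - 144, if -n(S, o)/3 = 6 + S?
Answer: 1206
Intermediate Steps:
n(S, o) = -18 - 3*S (n(S, o) = -3*(6 + S) = -18 - 3*S)
n(-12, 5*(-2))*75 - 144 = (-18 - 3*(-12))*75 - 144 = (-18 + 36)*75 - 144 = 18*75 - 144 = 1350 - 144 = 1206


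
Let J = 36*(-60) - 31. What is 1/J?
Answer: -1/2191 ≈ -0.00045641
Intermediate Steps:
J = -2191 (J = -2160 - 31 = -2191)
1/J = 1/(-2191) = -1/2191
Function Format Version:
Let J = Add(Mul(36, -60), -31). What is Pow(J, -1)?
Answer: Rational(-1, 2191) ≈ -0.00045641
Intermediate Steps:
J = -2191 (J = Add(-2160, -31) = -2191)
Pow(J, -1) = Pow(-2191, -1) = Rational(-1, 2191)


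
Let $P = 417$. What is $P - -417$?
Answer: $834$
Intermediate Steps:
$P - -417 = 417 - -417 = 417 + 417 = 834$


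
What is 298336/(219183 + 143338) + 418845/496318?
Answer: 299909635093/179925697678 ≈ 1.6669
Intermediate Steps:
298336/(219183 + 143338) + 418845/496318 = 298336/362521 + 418845*(1/496318) = 298336*(1/362521) + 418845/496318 = 298336/362521 + 418845/496318 = 299909635093/179925697678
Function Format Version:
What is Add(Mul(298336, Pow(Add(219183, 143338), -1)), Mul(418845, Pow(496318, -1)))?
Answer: Rational(299909635093, 179925697678) ≈ 1.6669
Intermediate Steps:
Add(Mul(298336, Pow(Add(219183, 143338), -1)), Mul(418845, Pow(496318, -1))) = Add(Mul(298336, Pow(362521, -1)), Mul(418845, Rational(1, 496318))) = Add(Mul(298336, Rational(1, 362521)), Rational(418845, 496318)) = Add(Rational(298336, 362521), Rational(418845, 496318)) = Rational(299909635093, 179925697678)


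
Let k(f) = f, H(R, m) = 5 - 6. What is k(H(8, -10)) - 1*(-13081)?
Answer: 13080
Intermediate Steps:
H(R, m) = -1
k(H(8, -10)) - 1*(-13081) = -1 - 1*(-13081) = -1 + 13081 = 13080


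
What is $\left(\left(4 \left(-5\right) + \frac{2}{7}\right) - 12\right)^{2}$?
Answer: $\frac{49284}{49} \approx 1005.8$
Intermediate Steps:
$\left(\left(4 \left(-5\right) + \frac{2}{7}\right) - 12\right)^{2} = \left(\left(-20 + 2 \cdot \frac{1}{7}\right) - 12\right)^{2} = \left(\left(-20 + \frac{2}{7}\right) - 12\right)^{2} = \left(- \frac{138}{7} - 12\right)^{2} = \left(- \frac{222}{7}\right)^{2} = \frac{49284}{49}$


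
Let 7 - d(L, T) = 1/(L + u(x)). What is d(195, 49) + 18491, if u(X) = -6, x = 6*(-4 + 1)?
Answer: 3496121/189 ≈ 18498.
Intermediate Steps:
x = -18 (x = 6*(-3) = -18)
d(L, T) = 7 - 1/(-6 + L) (d(L, T) = 7 - 1/(L - 6) = 7 - 1/(-6 + L))
d(195, 49) + 18491 = (-43 + 7*195)/(-6 + 195) + 18491 = (-43 + 1365)/189 + 18491 = (1/189)*1322 + 18491 = 1322/189 + 18491 = 3496121/189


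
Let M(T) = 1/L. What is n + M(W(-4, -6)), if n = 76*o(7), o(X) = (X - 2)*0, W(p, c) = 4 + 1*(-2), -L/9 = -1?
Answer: 1/9 ≈ 0.11111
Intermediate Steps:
L = 9 (L = -9*(-1) = 9)
W(p, c) = 2 (W(p, c) = 4 - 2 = 2)
o(X) = 0 (o(X) = (-2 + X)*0 = 0)
M(T) = 1/9
n = 0 (n = 76*0 = 0)
n + M(W(-4, -6)) = 0 + 1/9 = 1/9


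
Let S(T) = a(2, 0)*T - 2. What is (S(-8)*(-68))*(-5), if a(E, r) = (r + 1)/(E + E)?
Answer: -1360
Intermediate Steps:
a(E, r) = (1 + r)/(2*E) (a(E, r) = (1 + r)/((2*E)) = (1 + r)*(1/(2*E)) = (1 + r)/(2*E))
S(T) = -2 + T/4 (S(T) = ((½)*(1 + 0)/2)*T - 2 = ((½)*(½)*1)*T - 2 = T/4 - 2 = -2 + T/4)
(S(-8)*(-68))*(-5) = ((-2 + (¼)*(-8))*(-68))*(-5) = ((-2 - 2)*(-68))*(-5) = -4*(-68)*(-5) = 272*(-5) = -1360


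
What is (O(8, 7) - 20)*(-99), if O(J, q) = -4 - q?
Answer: 3069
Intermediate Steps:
(O(8, 7) - 20)*(-99) = ((-4 - 1*7) - 20)*(-99) = ((-4 - 7) - 20)*(-99) = (-11 - 20)*(-99) = -31*(-99) = 3069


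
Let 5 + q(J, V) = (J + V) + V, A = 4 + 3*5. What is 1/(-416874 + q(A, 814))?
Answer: -1/415232 ≈ -2.4083e-6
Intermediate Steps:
A = 19 (A = 4 + 15 = 19)
q(J, V) = -5 + J + 2*V (q(J, V) = -5 + ((J + V) + V) = -5 + (J + 2*V) = -5 + J + 2*V)
1/(-416874 + q(A, 814)) = 1/(-416874 + (-5 + 19 + 2*814)) = 1/(-416874 + (-5 + 19 + 1628)) = 1/(-416874 + 1642) = 1/(-415232) = -1/415232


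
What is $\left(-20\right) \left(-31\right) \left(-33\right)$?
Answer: $-20460$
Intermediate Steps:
$\left(-20\right) \left(-31\right) \left(-33\right) = 620 \left(-33\right) = -20460$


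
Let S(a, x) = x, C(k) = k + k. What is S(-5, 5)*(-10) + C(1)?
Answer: -48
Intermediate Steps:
C(k) = 2*k
S(-5, 5)*(-10) + C(1) = 5*(-10) + 2*1 = -50 + 2 = -48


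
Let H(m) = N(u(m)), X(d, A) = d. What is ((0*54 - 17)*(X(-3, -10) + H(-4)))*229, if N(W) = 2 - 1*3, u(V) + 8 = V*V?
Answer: 15572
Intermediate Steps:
u(V) = -8 + V**2 (u(V) = -8 + V*V = -8 + V**2)
N(W) = -1 (N(W) = 2 - 3 = -1)
H(m) = -1
((0*54 - 17)*(X(-3, -10) + H(-4)))*229 = ((0*54 - 17)*(-3 - 1))*229 = ((0 - 17)*(-4))*229 = -17*(-4)*229 = 68*229 = 15572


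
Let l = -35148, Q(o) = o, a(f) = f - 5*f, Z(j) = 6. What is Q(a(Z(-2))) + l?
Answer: -35172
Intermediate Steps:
a(f) = -4*f
Q(a(Z(-2))) + l = -4*6 - 35148 = -24 - 35148 = -35172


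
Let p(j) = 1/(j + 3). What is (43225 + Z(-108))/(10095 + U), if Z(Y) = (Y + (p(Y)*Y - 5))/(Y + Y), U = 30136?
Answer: 326784919/304146360 ≈ 1.0744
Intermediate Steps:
p(j) = 1/(3 + j)
Z(Y) = (-5 + Y + Y/(3 + Y))/(2*Y) (Z(Y) = (Y + (Y/(3 + Y) - 5))/(Y + Y) = (Y + (Y/(3 + Y) - 5))/((2*Y)) = (Y + (-5 + Y/(3 + Y)))*(1/(2*Y)) = (-5 + Y + Y/(3 + Y))*(1/(2*Y)) = (-5 + Y + Y/(3 + Y))/(2*Y))
(43225 + Z(-108))/(10095 + U) = (43225 + (½)*(-15 + (-108)² - 1*(-108))/(-108*(3 - 108)))/(10095 + 30136) = (43225 + (½)*(-1/108)*(-15 + 11664 + 108)/(-105))/40231 = (43225 + (½)*(-1/108)*(-1/105)*11757)*(1/40231) = (43225 + 3919/7560)*(1/40231) = (326784919/7560)*(1/40231) = 326784919/304146360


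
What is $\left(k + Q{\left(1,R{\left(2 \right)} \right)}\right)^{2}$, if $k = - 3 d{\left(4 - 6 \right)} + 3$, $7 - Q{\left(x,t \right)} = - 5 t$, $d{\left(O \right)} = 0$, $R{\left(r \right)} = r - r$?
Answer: $100$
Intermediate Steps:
$R{\left(r \right)} = 0$
$Q{\left(x,t \right)} = 7 + 5 t$ ($Q{\left(x,t \right)} = 7 - - 5 t = 7 + 5 t$)
$k = 3$ ($k = \left(-3\right) 0 + 3 = 0 + 3 = 3$)
$\left(k + Q{\left(1,R{\left(2 \right)} \right)}\right)^{2} = \left(3 + \left(7 + 5 \cdot 0\right)\right)^{2} = \left(3 + \left(7 + 0\right)\right)^{2} = \left(3 + 7\right)^{2} = 10^{2} = 100$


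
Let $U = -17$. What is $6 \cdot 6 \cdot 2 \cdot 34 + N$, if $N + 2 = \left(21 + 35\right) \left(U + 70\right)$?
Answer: $5414$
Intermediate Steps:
$N = 2966$ ($N = -2 + \left(21 + 35\right) \left(-17 + 70\right) = -2 + 56 \cdot 53 = -2 + 2968 = 2966$)
$6 \cdot 6 \cdot 2 \cdot 34 + N = 6 \cdot 6 \cdot 2 \cdot 34 + 2966 = 36 \cdot 2 \cdot 34 + 2966 = 72 \cdot 34 + 2966 = 2448 + 2966 = 5414$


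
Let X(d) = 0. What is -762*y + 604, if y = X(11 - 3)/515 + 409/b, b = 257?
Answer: -156430/257 ≈ -608.68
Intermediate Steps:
y = 409/257 (y = 0/515 + 409/257 = 0*(1/515) + 409*(1/257) = 0 + 409/257 = 409/257 ≈ 1.5914)
-762*y + 604 = -762*409/257 + 604 = -311658/257 + 604 = -156430/257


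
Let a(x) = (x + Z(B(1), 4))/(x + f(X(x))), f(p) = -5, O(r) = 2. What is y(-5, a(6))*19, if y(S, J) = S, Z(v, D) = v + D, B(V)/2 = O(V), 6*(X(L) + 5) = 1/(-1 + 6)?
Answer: -95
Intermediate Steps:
X(L) = -149/30 (X(L) = -5 + 1/(6*(-1 + 6)) = -5 + (1/6)/5 = -5 + (1/6)*(1/5) = -5 + 1/30 = -149/30)
B(V) = 4 (B(V) = 2*2 = 4)
Z(v, D) = D + v
a(x) = (8 + x)/(-5 + x) (a(x) = (x + (4 + 4))/(x - 5) = (x + 8)/(-5 + x) = (8 + x)/(-5 + x))
y(-5, a(6))*19 = -5*19 = -95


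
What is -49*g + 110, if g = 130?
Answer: -6260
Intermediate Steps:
-49*g + 110 = -49*130 + 110 = -6370 + 110 = -6260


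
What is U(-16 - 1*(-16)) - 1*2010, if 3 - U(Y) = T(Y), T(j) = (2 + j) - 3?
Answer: -2006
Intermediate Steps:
T(j) = -1 + j
U(Y) = 4 - Y (U(Y) = 3 - (-1 + Y) = 3 + (1 - Y) = 4 - Y)
U(-16 - 1*(-16)) - 1*2010 = (4 - (-16 - 1*(-16))) - 1*2010 = (4 - (-16 + 16)) - 2010 = (4 - 1*0) - 2010 = (4 + 0) - 2010 = 4 - 2010 = -2006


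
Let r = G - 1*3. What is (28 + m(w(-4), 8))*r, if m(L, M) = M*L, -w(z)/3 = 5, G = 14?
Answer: -1012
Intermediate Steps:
w(z) = -15 (w(z) = -3*5 = -15)
r = 11 (r = 14 - 1*3 = 14 - 3 = 11)
m(L, M) = L*M
(28 + m(w(-4), 8))*r = (28 - 15*8)*11 = (28 - 120)*11 = -92*11 = -1012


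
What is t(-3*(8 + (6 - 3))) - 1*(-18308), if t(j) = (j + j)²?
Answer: 22664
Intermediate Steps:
t(j) = 4*j² (t(j) = (2*j)² = 4*j²)
t(-3*(8 + (6 - 3))) - 1*(-18308) = 4*(-3*(8 + (6 - 3)))² - 1*(-18308) = 4*(-3*(8 + 3))² + 18308 = 4*(-3*11)² + 18308 = 4*(-33)² + 18308 = 4*1089 + 18308 = 4356 + 18308 = 22664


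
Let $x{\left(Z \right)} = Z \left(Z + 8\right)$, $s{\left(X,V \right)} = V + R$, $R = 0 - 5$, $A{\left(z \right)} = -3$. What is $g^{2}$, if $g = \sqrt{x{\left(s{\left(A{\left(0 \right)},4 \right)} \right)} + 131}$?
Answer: $124$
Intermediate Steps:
$R = -5$
$s{\left(X,V \right)} = -5 + V$ ($s{\left(X,V \right)} = V - 5 = -5 + V$)
$x{\left(Z \right)} = Z \left(8 + Z\right)$
$g = 2 \sqrt{31}$ ($g = \sqrt{\left(-5 + 4\right) \left(8 + \left(-5 + 4\right)\right) + 131} = \sqrt{- (8 - 1) + 131} = \sqrt{\left(-1\right) 7 + 131} = \sqrt{-7 + 131} = \sqrt{124} = 2 \sqrt{31} \approx 11.136$)
$g^{2} = \left(2 \sqrt{31}\right)^{2} = 124$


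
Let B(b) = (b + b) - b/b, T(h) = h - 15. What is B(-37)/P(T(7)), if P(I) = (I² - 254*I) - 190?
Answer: -75/1906 ≈ -0.039349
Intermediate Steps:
T(h) = -15 + h
P(I) = -190 + I² - 254*I
B(b) = -1 + 2*b (B(b) = 2*b - 1*1 = 2*b - 1 = -1 + 2*b)
B(-37)/P(T(7)) = (-1 + 2*(-37))/(-190 + (-15 + 7)² - 254*(-15 + 7)) = (-1 - 74)/(-190 + (-8)² - 254*(-8)) = -75/(-190 + 64 + 2032) = -75/1906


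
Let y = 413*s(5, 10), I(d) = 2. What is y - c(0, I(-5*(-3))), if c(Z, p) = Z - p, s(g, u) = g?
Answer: 2067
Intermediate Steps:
y = 2065 (y = 413*5 = 2065)
y - c(0, I(-5*(-3))) = 2065 - (0 - 1*2) = 2065 - (0 - 2) = 2065 - 1*(-2) = 2065 + 2 = 2067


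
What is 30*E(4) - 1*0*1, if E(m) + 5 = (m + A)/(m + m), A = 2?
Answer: -255/2 ≈ -127.50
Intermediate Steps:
E(m) = -5 + (2 + m)/(2*m) (E(m) = -5 + (m + 2)/(m + m) = -5 + (2 + m)/((2*m)) = -5 + (2 + m)*(1/(2*m)) = -5 + (2 + m)/(2*m))
30*E(4) - 1*0*1 = 30*(-9/2 + 1/4) - 1*0*1 = 30*(-9/2 + ¼) + 0*1 = 30*(-17/4) + 0 = -255/2 + 0 = -255/2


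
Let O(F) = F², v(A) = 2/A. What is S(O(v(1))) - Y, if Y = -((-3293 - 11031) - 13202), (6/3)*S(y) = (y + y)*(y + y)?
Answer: -27494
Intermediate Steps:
S(y) = 2*y² (S(y) = ((y + y)*(y + y))/2 = ((2*y)*(2*y))/2 = (4*y²)/2 = 2*y²)
Y = 27526 (Y = -(-14324 - 13202) = -1*(-27526) = 27526)
S(O(v(1))) - Y = 2*((2/1)²)² - 1*27526 = 2*((2*1)²)² - 27526 = 2*(2²)² - 27526 = 2*4² - 27526 = 2*16 - 27526 = 32 - 27526 = -27494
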